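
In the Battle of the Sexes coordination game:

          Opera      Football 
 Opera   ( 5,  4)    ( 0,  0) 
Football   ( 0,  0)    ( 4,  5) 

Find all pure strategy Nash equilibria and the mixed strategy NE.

Pure NE: (Opera, Opera) and (Football, Football); Mixed NE: p = 0.5556, q = 0.4444

Work:
Check pure NE:
(Opera, Opera): (5, 4) - no unilateral deviation beneficial
(Football, Football): (4, 5) - no unilateral deviation beneficial
Mixed NE: P1 plays Opera with p = 0.5556, P2 plays Opera with q = 0.4444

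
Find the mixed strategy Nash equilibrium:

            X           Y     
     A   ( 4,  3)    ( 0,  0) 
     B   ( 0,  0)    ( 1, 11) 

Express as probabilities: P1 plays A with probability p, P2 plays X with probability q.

p = 0.7857, q = 0.2

Work:
Find probabilities that make opponent indifferent:
P2 chooses q to make P1 indifferent between A and B
P1 chooses p to make P2 indifferent between X and Y
Mixed NE: P1 plays (A: 0.7857, B: 0.2143), P2 plays (X: 0.2, Y: 0.8)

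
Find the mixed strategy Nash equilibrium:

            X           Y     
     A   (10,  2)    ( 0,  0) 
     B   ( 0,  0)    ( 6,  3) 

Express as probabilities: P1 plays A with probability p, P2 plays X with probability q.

p = 0.6, q = 0.375

Work:
Find probabilities that make opponent indifferent:
P2 chooses q to make P1 indifferent between A and B
P1 chooses p to make P2 indifferent between X and Y
Mixed NE: P1 plays (A: 0.6, B: 0.4), P2 plays (X: 0.375, Y: 0.625)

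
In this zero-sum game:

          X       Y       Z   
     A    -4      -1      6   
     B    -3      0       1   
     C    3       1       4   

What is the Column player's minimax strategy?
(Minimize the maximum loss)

Column should play Y, value = 1

Work:
Column player minimizes Row's maximum payoff:
Column X: max payoff to Row = 3
Column Y: max payoff to Row = 1
Column Z: max payoff to Row = 6
Minimum is 1, achieved by column Y.
Minimax strategy: Y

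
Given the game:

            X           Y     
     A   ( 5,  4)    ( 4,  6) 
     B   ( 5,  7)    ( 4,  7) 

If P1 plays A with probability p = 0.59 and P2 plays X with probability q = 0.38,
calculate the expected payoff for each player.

E[P1] = 4.38, E[P2] = 5.9616

Work:
E[P1] = p·q·π₁(A,X) + p·(1-q)·π₁(A,Y) + (1-p)·q·π₁(B,X) + (1-p)·(1-q)·π₁(B,Y)
= 0.59·0.38·5 + 0.59·0.62·4 + 0.41·0.38·5 + 0.41·0.62·4
= 4.38

E[P2] = 5.9616 (similar calculation)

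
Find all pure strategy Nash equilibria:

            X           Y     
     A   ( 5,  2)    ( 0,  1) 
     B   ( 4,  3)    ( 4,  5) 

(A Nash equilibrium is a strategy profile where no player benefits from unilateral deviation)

Nash equilibrium: (A, X), (B, Y)

Work:
Best responses:
  P1 vs X: payoffs [5, 4] → best response A (payoff 5)
  P1 vs Y: payoffs [0, 4] → best response B (payoff 4)
  P2 vs A: payoffs [2, 1] → best response X (payoff 2)
  P2 vs B: payoffs [3, 5] → best response Y (payoff 5)
Mutual best responses: (A,X), (B,Y) → Nash equilibria.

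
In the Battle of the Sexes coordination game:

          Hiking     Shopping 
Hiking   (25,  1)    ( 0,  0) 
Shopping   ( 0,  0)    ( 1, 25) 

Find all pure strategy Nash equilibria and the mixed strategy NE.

Pure NE: (Hiking, Hiking) and (Shopping, Shopping); Mixed NE: p = 0.9615, q = 0.0385

Work:
Check pure NE:
(Hiking, Hiking): (25, 1) - no unilateral deviation beneficial
(Shopping, Shopping): (1, 25) - no unilateral deviation beneficial
Mixed NE: P1 plays Hiking with p = 0.9615, P2 plays Hiking with q = 0.0385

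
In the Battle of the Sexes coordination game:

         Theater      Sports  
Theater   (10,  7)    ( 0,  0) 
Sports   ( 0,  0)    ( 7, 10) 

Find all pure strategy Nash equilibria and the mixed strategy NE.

Pure NE: (Theater, Theater) and (Sports, Sports); Mixed NE: p = 0.5882, q = 0.4118

Work:
Check pure NE:
(Theater, Theater): (10, 7) - no unilateral deviation beneficial
(Sports, Sports): (7, 10) - no unilateral deviation beneficial
Mixed NE: P1 plays Theater with p = 0.5882, P2 plays Theater with q = 0.4118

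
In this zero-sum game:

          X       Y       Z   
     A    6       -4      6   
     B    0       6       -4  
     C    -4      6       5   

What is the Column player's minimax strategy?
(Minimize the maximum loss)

Column should play X or Y or Z (all achieve the minimum), value = 6

Work:
Column player minimizes Row's maximum payoff:
Column X: max payoff to Row = 6
Column Y: max payoff to Row = 6
Column Z: max payoff to Row = 6
Minimum is 6, achieved by columns X, Y, Z (tied).
Each of X or Y or Z is a minimax strategy.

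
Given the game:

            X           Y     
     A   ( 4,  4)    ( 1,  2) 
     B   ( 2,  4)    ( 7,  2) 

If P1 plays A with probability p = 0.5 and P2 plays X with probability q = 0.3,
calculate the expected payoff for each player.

E[P1] = 3.7, E[P2] = 2.6

Work:
E[P1] = p·q·π₁(A,X) + p·(1-q)·π₁(A,Y) + (1-p)·q·π₁(B,X) + (1-p)·(1-q)·π₁(B,Y)
= 0.5·0.3·4 + 0.5·0.7·1 + 0.5·0.3·2 + 0.5·0.7·7
= 3.7

E[P2] = 2.6 (similar calculation)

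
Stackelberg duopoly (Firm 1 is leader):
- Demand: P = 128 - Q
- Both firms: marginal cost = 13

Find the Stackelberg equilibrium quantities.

q₁* (leader) = 57.5, q₂* (follower) = 28.75

Work:
Follower's reaction: q₂ = (a - c - q₁)/2
Leader substitutes: π₁ = q₁·(a - q₁ - (a-c-q₁)/2 - c)
FOC: q₁* = (128 - 13)/2 = 57.50
Then: q₂* = (128 - 13 - 57.5)/2 = 28.75
Leader has first-mover advantage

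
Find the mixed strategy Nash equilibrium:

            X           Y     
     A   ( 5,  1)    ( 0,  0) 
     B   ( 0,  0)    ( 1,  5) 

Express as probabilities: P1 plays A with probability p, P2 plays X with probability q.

p = 0.8333, q = 0.1667

Work:
Find probabilities that make opponent indifferent:
P2 chooses q to make P1 indifferent between A and B
P1 chooses p to make P2 indifferent between X and Y
Mixed NE: P1 plays (A: 0.8333, B: 0.1667), P2 plays (X: 0.1667, Y: 0.8333)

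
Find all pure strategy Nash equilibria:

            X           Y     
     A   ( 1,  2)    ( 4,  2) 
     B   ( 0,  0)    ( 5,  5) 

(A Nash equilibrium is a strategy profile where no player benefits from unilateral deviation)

Nash equilibrium: (A, X), (B, Y)

Work:
Best responses:
  P1 vs X: payoffs [1, 0] → best response A (payoff 1)
  P1 vs Y: payoffs [4, 5] → best response B (payoff 5)
  P2 vs A: payoffs [2, 2] → best response X/Y (payoff 2)
  P2 vs B: payoffs [0, 5] → best response Y (payoff 5)
Mutual best responses: (A,X), (B,Y) → Nash equilibria.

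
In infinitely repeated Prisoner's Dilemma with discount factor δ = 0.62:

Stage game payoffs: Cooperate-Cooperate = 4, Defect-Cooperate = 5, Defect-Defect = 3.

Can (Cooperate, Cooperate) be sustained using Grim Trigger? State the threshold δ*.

δ* = 0.5; since δ = 0.62 ≥ 0.5, cooperation can be sustained

Work:
For Grim Trigger:
Cooperate forever: 4/(1-δ)
Defect then punished: 5 + 3·δ/(1-δ)
Need: 4/(1-δ) ≥ 5 + 3·δ/(1-δ)
Solving: δ ≥ (T-R)/(T-P) = (5-4)/(5-3) = 0.5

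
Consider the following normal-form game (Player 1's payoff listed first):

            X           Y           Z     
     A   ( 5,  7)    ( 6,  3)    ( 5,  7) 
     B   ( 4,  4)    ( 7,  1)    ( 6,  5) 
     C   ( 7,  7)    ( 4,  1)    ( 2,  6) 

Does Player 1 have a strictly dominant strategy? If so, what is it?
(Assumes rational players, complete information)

No strictly dominant strategy exists for Player 1

Work:
A strategy strictly dominates another if it gives a strictly higher payoff against every opponent action. Compare each pair of P1's strategies column-by-column:
  A vs B: [5 vs 4, 6 vs 7, 5 vs 6] → A does not strictly dominate B (column Y: 6 ≤ 7)
  A vs C: [5 vs 7, 6 vs 4, 5 vs 2] → A does not strictly dominate C (column X: 5 ≤ 7)
  B vs A: [4 vs 5, 7 vs 6, 6 vs 5] → B does not strictly dominate A (column X: 4 ≤ 5)
  B vs C: [4 vs 7, 7 vs 4, 6 vs 2] → B does not strictly dominate C (column X: 4 ≤ 7)
  C vs A: [7 vs 5, 4 vs 6, 2 vs 5] → C does not strictly dominate A (column Y: 4 ≤ 6)
  C vs B: [7 vs 4, 4 vs 7, 2 vs 6] → C does not strictly dominate B (column Y: 4 ≤ 7)
No single strategy strictly dominates all others → no strictly dominant strategy.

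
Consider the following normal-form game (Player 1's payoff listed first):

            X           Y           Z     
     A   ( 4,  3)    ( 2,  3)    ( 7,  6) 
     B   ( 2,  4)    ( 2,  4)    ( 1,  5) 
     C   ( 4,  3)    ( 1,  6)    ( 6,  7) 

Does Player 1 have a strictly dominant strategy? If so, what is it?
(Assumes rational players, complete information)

No strictly dominant strategy exists for Player 1

Work:
A strategy strictly dominates another if it gives a strictly higher payoff against every opponent action. Compare each pair of P1's strategies column-by-column:
  A vs B: [4 vs 2, 2 vs 2, 7 vs 1] → A does not strictly dominate B (column Y: 2 ≤ 2)
  A vs C: [4 vs 4, 2 vs 1, 7 vs 6] → A does not strictly dominate C (column X: 4 ≤ 4)
  B vs A: [2 vs 4, 2 vs 2, 1 vs 7] → B does not strictly dominate A (column X: 2 ≤ 4)
  B vs C: [2 vs 4, 2 vs 1, 1 vs 6] → B does not strictly dominate C (column X: 2 ≤ 4)
  C vs A: [4 vs 4, 1 vs 2, 6 vs 7] → C does not strictly dominate A (column X: 4 ≤ 4)
  C vs B: [4 vs 2, 1 vs 2, 6 vs 1] → C does not strictly dominate B (column Y: 1 ≤ 2)
No single strategy strictly dominates all others → no strictly dominant strategy.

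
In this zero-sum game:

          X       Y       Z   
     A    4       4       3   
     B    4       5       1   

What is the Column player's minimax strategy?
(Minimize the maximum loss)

Column should play Z, value = 3

Work:
Column player minimizes Row's maximum payoff:
Column X: max payoff to Row = 4
Column Y: max payoff to Row = 5
Column Z: max payoff to Row = 3
Minimum is 3, achieved by column Z.
Minimax strategy: Z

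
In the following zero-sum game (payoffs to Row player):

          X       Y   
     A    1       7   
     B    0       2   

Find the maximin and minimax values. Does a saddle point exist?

Maximin = 1, Minimax = 1, Saddle: True

Work:
Row minimums: [1, 0] → maximin = 1
Column maximums: [1, 7] → minimax = 1
Saddle point exists! Game value = 1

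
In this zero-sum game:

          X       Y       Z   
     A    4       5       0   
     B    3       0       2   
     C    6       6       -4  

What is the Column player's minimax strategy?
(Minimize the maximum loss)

Column should play Z, value = 2

Work:
Column player minimizes Row's maximum payoff:
Column X: max payoff to Row = 6
Column Y: max payoff to Row = 6
Column Z: max payoff to Row = 2
Minimum is 2, achieved by column Z.
Minimax strategy: Z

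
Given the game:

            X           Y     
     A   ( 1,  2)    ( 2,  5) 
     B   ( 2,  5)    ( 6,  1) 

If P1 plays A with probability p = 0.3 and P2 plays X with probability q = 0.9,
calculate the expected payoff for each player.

E[P1] = 2.01, E[P2] = 3.91

Work:
E[P1] = p·q·π₁(A,X) + p·(1-q)·π₁(A,Y) + (1-p)·q·π₁(B,X) + (1-p)·(1-q)·π₁(B,Y)
= 0.3·0.9·1 + 0.3·0.1·2 + 0.7·0.9·2 + 0.7·0.1·6
= 2.01

E[P2] = 3.91 (similar calculation)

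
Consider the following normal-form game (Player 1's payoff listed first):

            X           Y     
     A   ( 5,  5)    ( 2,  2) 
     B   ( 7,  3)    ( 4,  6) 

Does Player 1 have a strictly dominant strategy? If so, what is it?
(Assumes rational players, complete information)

Yes, Player 1's strictly dominant strategy is B

Work:
A strategy strictly dominates another if it gives a strictly higher payoff against every opponent action. Compare each pair of P1's strategies column-by-column:
  A vs B: [5 vs 7, 2 vs 4] → A does not strictly dominate B (column X: 5 ≤ 7)
  B vs A: [7 vs 5, 4 vs 2] → B strictly dominates A
B strictly dominates every other strategy → strictly dominant.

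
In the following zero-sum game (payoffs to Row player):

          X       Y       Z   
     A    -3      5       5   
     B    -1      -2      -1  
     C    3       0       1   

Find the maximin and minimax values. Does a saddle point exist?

Maximin = 0, Minimax = 3, Saddle: False

Work:
Row minimums: [-3, -2, 0] → maximin = 0
Column maximums: [3, 5, 5] → minimax = 3
No saddle point (maximin ≠ minimax). Mixed strategy needed.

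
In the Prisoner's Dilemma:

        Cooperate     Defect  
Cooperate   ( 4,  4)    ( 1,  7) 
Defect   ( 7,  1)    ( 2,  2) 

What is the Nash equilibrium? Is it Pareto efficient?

(Defect, Defect) is NE; not Pareto efficient

Work:
Defect dominates Cooperate for both players:
If P2 cooperates: Defect (7) > Cooperate (4)
If P2 defects: Defect (2) > Cooperate (1)
NE: (Defect, Defect) with payoff (2, 2)
But (Cooperate, Cooperate) = (4, 4) Pareto dominates (2, 2)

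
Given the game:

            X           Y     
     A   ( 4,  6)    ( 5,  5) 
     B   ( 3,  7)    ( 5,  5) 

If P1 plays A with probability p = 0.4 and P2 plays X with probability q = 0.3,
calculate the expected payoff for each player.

E[P1] = 4.52, E[P2] = 5.48

Work:
E[P1] = p·q·π₁(A,X) + p·(1-q)·π₁(A,Y) + (1-p)·q·π₁(B,X) + (1-p)·(1-q)·π₁(B,Y)
= 0.4·0.3·4 + 0.4·0.7·5 + 0.6·0.3·3 + 0.6·0.7·5
= 4.52

E[P2] = 5.48 (similar calculation)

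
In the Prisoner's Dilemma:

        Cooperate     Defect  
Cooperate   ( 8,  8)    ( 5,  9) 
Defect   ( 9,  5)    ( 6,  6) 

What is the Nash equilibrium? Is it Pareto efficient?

(Defect, Defect) is NE; not Pareto efficient

Work:
Defect dominates Cooperate for both players:
If P2 cooperates: Defect (9) > Cooperate (8)
If P2 defects: Defect (6) > Cooperate (5)
NE: (Defect, Defect) with payoff (6, 6)
But (Cooperate, Cooperate) = (8, 8) Pareto dominates (6, 6)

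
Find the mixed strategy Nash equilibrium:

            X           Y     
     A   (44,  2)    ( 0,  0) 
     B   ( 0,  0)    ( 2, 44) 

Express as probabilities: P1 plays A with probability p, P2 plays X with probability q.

p = 0.9565, q = 0.0435

Work:
Find probabilities that make opponent indifferent:
P2 chooses q to make P1 indifferent between A and B
P1 chooses p to make P2 indifferent between X and Y
Mixed NE: P1 plays (A: 0.9565, B: 0.0435), P2 plays (X: 0.0435, Y: 0.9565)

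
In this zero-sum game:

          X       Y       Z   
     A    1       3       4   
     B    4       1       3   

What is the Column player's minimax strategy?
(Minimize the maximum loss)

Column should play Y, value = 3

Work:
Column player minimizes Row's maximum payoff:
Column X: max payoff to Row = 4
Column Y: max payoff to Row = 3
Column Z: max payoff to Row = 4
Minimum is 3, achieved by column Y.
Minimax strategy: Y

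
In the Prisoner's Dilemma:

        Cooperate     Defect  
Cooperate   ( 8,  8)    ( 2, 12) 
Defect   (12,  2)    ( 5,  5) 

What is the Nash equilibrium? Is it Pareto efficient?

(Defect, Defect) is NE; not Pareto efficient

Work:
Defect dominates Cooperate for both players:
If P2 cooperates: Defect (12) > Cooperate (8)
If P2 defects: Defect (5) > Cooperate (2)
NE: (Defect, Defect) with payoff (5, 5)
But (Cooperate, Cooperate) = (8, 8) Pareto dominates (5, 5)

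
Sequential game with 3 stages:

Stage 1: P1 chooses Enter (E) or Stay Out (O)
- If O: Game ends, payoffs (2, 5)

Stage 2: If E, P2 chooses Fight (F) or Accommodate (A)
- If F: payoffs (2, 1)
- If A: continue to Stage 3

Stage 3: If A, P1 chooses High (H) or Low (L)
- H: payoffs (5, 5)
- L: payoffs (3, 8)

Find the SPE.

SPE: (E, A, H); Outcome (5, 5)

Work:
Stage 3: P1 chooses H (5 vs 3)
Stage 2: P2: F->1, A->5 (anticipating H). Choose A
Stage 1: P1: O->2, E->5 (anticipating A, H). Choose E
SPE path: E -> A -> H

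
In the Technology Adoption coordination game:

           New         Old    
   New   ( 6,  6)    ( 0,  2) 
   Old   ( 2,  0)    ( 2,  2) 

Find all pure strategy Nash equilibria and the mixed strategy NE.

Pure NE: (New, New) and (Old, Old); Mixed NE: p = 0.3333, q = 0.3333

Work:
Check pure NE:
(New, New): (6, 6) - no unilateral deviation beneficial
(Old, Old): (2, 2) - no unilateral deviation beneficial
Mixed NE: P1 plays New with p = 0.3333, P2 plays New with q = 0.3333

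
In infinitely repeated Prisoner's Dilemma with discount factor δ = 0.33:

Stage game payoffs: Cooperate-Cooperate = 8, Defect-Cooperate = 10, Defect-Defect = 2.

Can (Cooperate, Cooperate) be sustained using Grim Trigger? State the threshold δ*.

δ* = 0.25; since δ = 0.33 ≥ 0.25, cooperation can be sustained

Work:
For Grim Trigger:
Cooperate forever: 8/(1-δ)
Defect then punished: 10 + 2·δ/(1-δ)
Need: 8/(1-δ) ≥ 10 + 2·δ/(1-δ)
Solving: δ ≥ (T-R)/(T-P) = (10-8)/(10-2) = 0.25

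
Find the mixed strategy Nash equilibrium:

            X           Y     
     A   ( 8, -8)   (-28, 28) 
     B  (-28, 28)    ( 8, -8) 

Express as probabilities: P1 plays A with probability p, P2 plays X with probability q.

p = 0.5, q = 0.5

Work:
Find probabilities that make opponent indifferent:
P2 chooses q to make P1 indifferent between A and B
P1 chooses p to make P2 indifferent between X and Y
Mixed NE: P1 plays (A: 0.5, B: 0.5), P2 plays (X: 0.5, Y: 0.5)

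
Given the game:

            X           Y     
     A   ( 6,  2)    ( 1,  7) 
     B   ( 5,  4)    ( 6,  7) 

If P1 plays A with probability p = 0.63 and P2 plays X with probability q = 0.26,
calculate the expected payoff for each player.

E[P1] = 3.5728, E[P2] = 5.8924

Work:
E[P1] = p·q·π₁(A,X) + p·(1-q)·π₁(A,Y) + (1-p)·q·π₁(B,X) + (1-p)·(1-q)·π₁(B,Y)
= 0.63·0.26·6 + 0.63·0.74·1 + 0.37·0.26·5 + 0.37·0.74·6
= 3.5728

E[P2] = 5.8924 (similar calculation)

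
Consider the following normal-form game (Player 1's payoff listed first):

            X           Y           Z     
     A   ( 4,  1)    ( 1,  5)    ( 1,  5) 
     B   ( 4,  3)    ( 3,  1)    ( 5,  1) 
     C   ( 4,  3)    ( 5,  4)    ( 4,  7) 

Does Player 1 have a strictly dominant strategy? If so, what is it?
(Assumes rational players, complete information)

No strictly dominant strategy exists for Player 1

Work:
A strategy strictly dominates another if it gives a strictly higher payoff against every opponent action. Compare each pair of P1's strategies column-by-column:
  A vs B: [4 vs 4, 1 vs 3, 1 vs 5] → A does not strictly dominate B (column X: 4 ≤ 4)
  A vs C: [4 vs 4, 1 vs 5, 1 vs 4] → A does not strictly dominate C (column X: 4 ≤ 4)
  B vs A: [4 vs 4, 3 vs 1, 5 vs 1] → B does not strictly dominate A (column X: 4 ≤ 4)
  B vs C: [4 vs 4, 3 vs 5, 5 vs 4] → B does not strictly dominate C (column X: 4 ≤ 4)
  C vs A: [4 vs 4, 5 vs 1, 4 vs 1] → C does not strictly dominate A (column X: 4 ≤ 4)
  C vs B: [4 vs 4, 5 vs 3, 4 vs 5] → C does not strictly dominate B (column X: 4 ≤ 4)
No single strategy strictly dominates all others → no strictly dominant strategy.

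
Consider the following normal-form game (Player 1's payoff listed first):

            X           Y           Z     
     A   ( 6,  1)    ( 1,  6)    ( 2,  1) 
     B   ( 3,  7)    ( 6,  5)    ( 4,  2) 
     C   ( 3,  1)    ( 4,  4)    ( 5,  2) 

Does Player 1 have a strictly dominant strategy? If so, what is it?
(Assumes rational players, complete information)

No strictly dominant strategy exists for Player 1

Work:
A strategy strictly dominates another if it gives a strictly higher payoff against every opponent action. Compare each pair of P1's strategies column-by-column:
  A vs B: [6 vs 3, 1 vs 6, 2 vs 4] → A does not strictly dominate B (column Y: 1 ≤ 6)
  A vs C: [6 vs 3, 1 vs 4, 2 vs 5] → A does not strictly dominate C (column Y: 1 ≤ 4)
  B vs A: [3 vs 6, 6 vs 1, 4 vs 2] → B does not strictly dominate A (column X: 3 ≤ 6)
  B vs C: [3 vs 3, 6 vs 4, 4 vs 5] → B does not strictly dominate C (column X: 3 ≤ 3)
  C vs A: [3 vs 6, 4 vs 1, 5 vs 2] → C does not strictly dominate A (column X: 3 ≤ 6)
  C vs B: [3 vs 3, 4 vs 6, 5 vs 4] → C does not strictly dominate B (column X: 3 ≤ 3)
No single strategy strictly dominates all others → no strictly dominant strategy.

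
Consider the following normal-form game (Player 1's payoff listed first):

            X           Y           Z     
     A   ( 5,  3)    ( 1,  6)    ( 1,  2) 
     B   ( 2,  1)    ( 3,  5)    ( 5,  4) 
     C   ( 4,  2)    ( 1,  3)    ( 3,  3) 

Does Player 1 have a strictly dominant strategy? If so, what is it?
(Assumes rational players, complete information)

No strictly dominant strategy exists for Player 1

Work:
A strategy strictly dominates another if it gives a strictly higher payoff against every opponent action. Compare each pair of P1's strategies column-by-column:
  A vs B: [5 vs 2, 1 vs 3, 1 vs 5] → A does not strictly dominate B (column Y: 1 ≤ 3)
  A vs C: [5 vs 4, 1 vs 1, 1 vs 3] → A does not strictly dominate C (column Y: 1 ≤ 1)
  B vs A: [2 vs 5, 3 vs 1, 5 vs 1] → B does not strictly dominate A (column X: 2 ≤ 5)
  B vs C: [2 vs 4, 3 vs 1, 5 vs 3] → B does not strictly dominate C (column X: 2 ≤ 4)
  C vs A: [4 vs 5, 1 vs 1, 3 vs 1] → C does not strictly dominate A (column X: 4 ≤ 5)
  C vs B: [4 vs 2, 1 vs 3, 3 vs 5] → C does not strictly dominate B (column Y: 1 ≤ 3)
No single strategy strictly dominates all others → no strictly dominant strategy.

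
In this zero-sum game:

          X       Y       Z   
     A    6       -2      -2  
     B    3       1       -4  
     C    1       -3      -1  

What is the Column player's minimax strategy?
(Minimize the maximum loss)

Column should play Z, value = -1

Work:
Column player minimizes Row's maximum payoff:
Column X: max payoff to Row = 6
Column Y: max payoff to Row = 1
Column Z: max payoff to Row = -1
Minimum is -1, achieved by column Z.
Minimax strategy: Z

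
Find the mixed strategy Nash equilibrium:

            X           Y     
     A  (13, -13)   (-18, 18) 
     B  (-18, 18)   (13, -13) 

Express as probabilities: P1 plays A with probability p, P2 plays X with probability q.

p = 0.5, q = 0.5

Work:
Find probabilities that make opponent indifferent:
P2 chooses q to make P1 indifferent between A and B
P1 chooses p to make P2 indifferent between X and Y
Mixed NE: P1 plays (A: 0.5, B: 0.5), P2 plays (X: 0.5, Y: 0.5)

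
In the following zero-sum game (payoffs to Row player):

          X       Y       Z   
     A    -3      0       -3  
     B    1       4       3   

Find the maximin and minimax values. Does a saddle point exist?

Maximin = 1, Minimax = 1, Saddle: True

Work:
Row minimums: [-3, 1] → maximin = 1
Column maximums: [1, 4, 3] → minimax = 1
Saddle point exists! Game value = 1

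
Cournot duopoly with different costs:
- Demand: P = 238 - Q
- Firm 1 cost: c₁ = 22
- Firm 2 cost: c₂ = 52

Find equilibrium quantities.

q₁* = 82.0, q₂* = 52.0

Work:
Reaction: q₁ = (238 - 22 - q₂)/2
Reaction: q₂ = (238 - 52 - q₁)/2
Solve simultaneously:
q₁* = (238 - 2×22 + 52)/3 = 82.0
q₂* = (238 - 2×52 + 22)/3 = 52.0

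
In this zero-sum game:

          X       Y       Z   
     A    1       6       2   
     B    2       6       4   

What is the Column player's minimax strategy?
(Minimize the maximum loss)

Column should play X, value = 2

Work:
Column player minimizes Row's maximum payoff:
Column X: max payoff to Row = 2
Column Y: max payoff to Row = 6
Column Z: max payoff to Row = 4
Minimum is 2, achieved by column X.
Minimax strategy: X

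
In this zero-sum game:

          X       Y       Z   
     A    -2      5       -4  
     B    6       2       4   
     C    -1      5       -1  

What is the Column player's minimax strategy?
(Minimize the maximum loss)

Column should play Z, value = 4

Work:
Column player minimizes Row's maximum payoff:
Column X: max payoff to Row = 6
Column Y: max payoff to Row = 5
Column Z: max payoff to Row = 4
Minimum is 4, achieved by column Z.
Minimax strategy: Z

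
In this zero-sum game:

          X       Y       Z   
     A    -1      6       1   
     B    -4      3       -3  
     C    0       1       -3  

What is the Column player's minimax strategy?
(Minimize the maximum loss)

Column should play X, value = 0

Work:
Column player minimizes Row's maximum payoff:
Column X: max payoff to Row = 0
Column Y: max payoff to Row = 6
Column Z: max payoff to Row = 1
Minimum is 0, achieved by column X.
Minimax strategy: X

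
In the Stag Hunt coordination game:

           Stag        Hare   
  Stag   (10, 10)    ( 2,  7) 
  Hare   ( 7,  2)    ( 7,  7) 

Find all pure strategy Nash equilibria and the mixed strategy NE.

Pure NE: (Stag, Stag) and (Hare, Hare); Mixed NE: p = 0.625, q = 0.625

Work:
Check pure NE:
(Stag, Stag): (10, 10) - no unilateral deviation beneficial
(Hare, Hare): (7, 7) - no unilateral deviation beneficial
Mixed NE: P1 plays Stag with p = 0.625, P2 plays Stag with q = 0.625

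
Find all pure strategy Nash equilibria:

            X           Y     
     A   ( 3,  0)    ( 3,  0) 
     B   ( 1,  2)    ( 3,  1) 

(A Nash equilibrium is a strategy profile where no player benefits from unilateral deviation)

Nash equilibrium: (A, X), (A, Y)

Work:
Best responses:
  P1 vs X: payoffs [3, 1] → best response A (payoff 3)
  P1 vs Y: payoffs [3, 3] → best response A/B (payoff 3)
  P2 vs A: payoffs [0, 0] → best response X/Y (payoff 0)
  P2 vs B: payoffs [2, 1] → best response X (payoff 2)
Mutual best responses: (A,X), (A,Y) → Nash equilibria.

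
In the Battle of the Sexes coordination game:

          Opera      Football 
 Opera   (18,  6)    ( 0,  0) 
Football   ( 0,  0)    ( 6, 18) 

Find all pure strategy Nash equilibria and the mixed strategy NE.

Pure NE: (Opera, Opera) and (Football, Football); Mixed NE: p = 0.75, q = 0.25

Work:
Check pure NE:
(Opera, Opera): (18, 6) - no unilateral deviation beneficial
(Football, Football): (6, 18) - no unilateral deviation beneficial
Mixed NE: P1 plays Opera with p = 0.75, P2 plays Opera with q = 0.25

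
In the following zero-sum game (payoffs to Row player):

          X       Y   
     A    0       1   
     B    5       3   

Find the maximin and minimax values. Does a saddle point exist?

Maximin = 3, Minimax = 3, Saddle: True

Work:
Row minimums: [0, 3] → maximin = 3
Column maximums: [5, 3] → minimax = 3
Saddle point exists! Game value = 3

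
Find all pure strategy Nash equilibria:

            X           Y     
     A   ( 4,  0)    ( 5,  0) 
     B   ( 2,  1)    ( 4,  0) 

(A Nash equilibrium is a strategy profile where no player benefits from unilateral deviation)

Nash equilibrium: (A, X), (A, Y)

Work:
Best responses:
  P1 vs X: payoffs [4, 2] → best response A (payoff 4)
  P1 vs Y: payoffs [5, 4] → best response A (payoff 5)
  P2 vs A: payoffs [0, 0] → best response X/Y (payoff 0)
  P2 vs B: payoffs [1, 0] → best response X (payoff 1)
Mutual best responses: (A,X), (A,Y) → Nash equilibria.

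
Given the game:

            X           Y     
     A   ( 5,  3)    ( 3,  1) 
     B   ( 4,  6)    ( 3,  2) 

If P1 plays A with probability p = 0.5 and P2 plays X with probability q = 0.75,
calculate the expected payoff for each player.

E[P1] = 4.125, E[P2] = 3.75

Work:
E[P1] = p·q·π₁(A,X) + p·(1-q)·π₁(A,Y) + (1-p)·q·π₁(B,X) + (1-p)·(1-q)·π₁(B,Y)
= 0.5·0.75·5 + 0.5·0.25·3 + 0.5·0.75·4 + 0.5·0.25·3
= 4.125

E[P2] = 3.75 (similar calculation)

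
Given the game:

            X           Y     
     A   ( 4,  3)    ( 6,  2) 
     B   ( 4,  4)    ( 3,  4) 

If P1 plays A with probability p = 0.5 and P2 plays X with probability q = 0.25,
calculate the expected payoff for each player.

E[P1] = 4.375, E[P2] = 3.125

Work:
E[P1] = p·q·π₁(A,X) + p·(1-q)·π₁(A,Y) + (1-p)·q·π₁(B,X) + (1-p)·(1-q)·π₁(B,Y)
= 0.5·0.25·4 + 0.5·0.75·6 + 0.5·0.25·4 + 0.5·0.75·3
= 4.375

E[P2] = 3.125 (similar calculation)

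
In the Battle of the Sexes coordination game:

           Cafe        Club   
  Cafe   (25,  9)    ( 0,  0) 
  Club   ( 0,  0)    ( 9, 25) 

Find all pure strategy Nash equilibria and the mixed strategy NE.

Pure NE: (Cafe, Cafe) and (Club, Club); Mixed NE: p = 0.7353, q = 0.2647

Work:
Check pure NE:
(Cafe, Cafe): (25, 9) - no unilateral deviation beneficial
(Club, Club): (9, 25) - no unilateral deviation beneficial
Mixed NE: P1 plays Cafe with p = 0.7353, P2 plays Cafe with q = 0.2647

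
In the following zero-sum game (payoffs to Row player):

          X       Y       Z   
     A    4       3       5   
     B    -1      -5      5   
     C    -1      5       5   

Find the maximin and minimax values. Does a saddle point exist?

Maximin = 3, Minimax = 4, Saddle: False

Work:
Row minimums: [3, -5, -1] → maximin = 3
Column maximums: [4, 5, 5] → minimax = 4
No saddle point (maximin ≠ minimax). Mixed strategy needed.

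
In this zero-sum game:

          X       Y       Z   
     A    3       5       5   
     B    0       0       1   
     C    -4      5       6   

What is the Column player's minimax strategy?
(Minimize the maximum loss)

Column should play X, value = 3

Work:
Column player minimizes Row's maximum payoff:
Column X: max payoff to Row = 3
Column Y: max payoff to Row = 5
Column Z: max payoff to Row = 6
Minimum is 3, achieved by column X.
Minimax strategy: X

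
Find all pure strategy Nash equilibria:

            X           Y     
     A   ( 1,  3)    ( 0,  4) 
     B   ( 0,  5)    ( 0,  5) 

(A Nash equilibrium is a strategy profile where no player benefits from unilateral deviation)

Nash equilibrium: (A, Y), (B, Y)

Work:
Best responses:
  P1 vs X: payoffs [1, 0] → best response A (payoff 1)
  P1 vs Y: payoffs [0, 0] → best response A/B (payoff 0)
  P2 vs A: payoffs [3, 4] → best response Y (payoff 4)
  P2 vs B: payoffs [5, 5] → best response X/Y (payoff 5)
Mutual best responses: (A,Y), (B,Y) → Nash equilibria.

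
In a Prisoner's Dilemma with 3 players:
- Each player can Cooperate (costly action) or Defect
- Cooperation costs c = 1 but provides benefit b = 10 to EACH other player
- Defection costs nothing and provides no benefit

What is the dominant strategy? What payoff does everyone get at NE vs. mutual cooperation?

Dominant: Defect; NE payoff = 0; Coop payoff = 19

Work:
Defect dominates (saves cost c = 1, benefit to others is external)
NE: All defect → everyone gets 0
If all cooperate: each receives (2)×10 - 1 = 19
Social dilemma: 19 > 0 but NE gives 0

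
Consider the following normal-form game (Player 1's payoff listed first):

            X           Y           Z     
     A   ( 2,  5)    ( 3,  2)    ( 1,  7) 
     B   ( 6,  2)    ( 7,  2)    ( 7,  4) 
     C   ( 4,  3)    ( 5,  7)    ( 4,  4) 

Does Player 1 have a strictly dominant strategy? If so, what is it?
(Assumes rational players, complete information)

Yes, Player 1's strictly dominant strategy is B

Work:
A strategy strictly dominates another if it gives a strictly higher payoff against every opponent action. Compare each pair of P1's strategies column-by-column:
  A vs B: [2 vs 6, 3 vs 7, 1 vs 7] → A does not strictly dominate B (column X: 2 ≤ 6)
  A vs C: [2 vs 4, 3 vs 5, 1 vs 4] → A does not strictly dominate C (column X: 2 ≤ 4)
  B vs A: [6 vs 2, 7 vs 3, 7 vs 1] → B strictly dominates A
  B vs C: [6 vs 4, 7 vs 5, 7 vs 4] → B strictly dominates C
  C vs A: [4 vs 2, 5 vs 3, 4 vs 1] → C strictly dominates A
  C vs B: [4 vs 6, 5 vs 7, 4 vs 7] → C does not strictly dominate B (column X: 4 ≤ 6)
B strictly dominates every other strategy → strictly dominant.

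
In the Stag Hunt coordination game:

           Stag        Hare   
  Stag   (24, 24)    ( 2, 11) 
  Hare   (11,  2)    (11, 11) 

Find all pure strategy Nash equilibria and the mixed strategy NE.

Pure NE: (Stag, Stag) and (Hare, Hare); Mixed NE: p = 0.4091, q = 0.4091

Work:
Check pure NE:
(Stag, Stag): (24, 24) - no unilateral deviation beneficial
(Hare, Hare): (11, 11) - no unilateral deviation beneficial
Mixed NE: P1 plays Stag with p = 0.4091, P2 plays Stag with q = 0.4091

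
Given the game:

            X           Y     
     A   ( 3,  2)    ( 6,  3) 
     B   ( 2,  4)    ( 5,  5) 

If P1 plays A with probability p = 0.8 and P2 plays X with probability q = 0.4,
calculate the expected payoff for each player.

E[P1] = 4.6, E[P2] = 3.0

Work:
E[P1] = p·q·π₁(A,X) + p·(1-q)·π₁(A,Y) + (1-p)·q·π₁(B,X) + (1-p)·(1-q)·π₁(B,Y)
= 0.8·0.4·3 + 0.8·0.6·6 + 0.2·0.4·2 + 0.2·0.6·5
= 4.6

E[P2] = 3.0 (similar calculation)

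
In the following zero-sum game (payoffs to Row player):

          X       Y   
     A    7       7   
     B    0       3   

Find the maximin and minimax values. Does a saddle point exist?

Maximin = 7, Minimax = 7, Saddle: True

Work:
Row minimums: [7, 0] → maximin = 7
Column maximums: [7, 7] → minimax = 7
Saddle point exists! Game value = 7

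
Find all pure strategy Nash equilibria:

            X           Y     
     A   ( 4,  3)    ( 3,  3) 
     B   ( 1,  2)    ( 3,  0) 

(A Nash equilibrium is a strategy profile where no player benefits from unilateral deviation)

Nash equilibrium: (A, X), (A, Y)

Work:
Best responses:
  P1 vs X: payoffs [4, 1] → best response A (payoff 4)
  P1 vs Y: payoffs [3, 3] → best response A/B (payoff 3)
  P2 vs A: payoffs [3, 3] → best response X/Y (payoff 3)
  P2 vs B: payoffs [2, 0] → best response X (payoff 2)
Mutual best responses: (A,X), (A,Y) → Nash equilibria.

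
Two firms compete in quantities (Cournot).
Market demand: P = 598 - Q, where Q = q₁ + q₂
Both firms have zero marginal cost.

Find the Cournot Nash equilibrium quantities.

q₁* = q₂* = 199.33; P* = 199.33

Work:
Profit: π_i = P·q_i = (a - q_i - q_j)·q_i
FOC: ∂π_i/∂q_i = a - 2q_i - q_j = 0
Reaction function: q_i = (598 - q_j)/2
Symmetry: q* = 598/3 = 199.33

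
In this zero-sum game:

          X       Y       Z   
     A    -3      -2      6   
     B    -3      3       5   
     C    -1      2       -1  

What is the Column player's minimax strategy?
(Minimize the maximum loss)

Column should play X, value = -1

Work:
Column player minimizes Row's maximum payoff:
Column X: max payoff to Row = -1
Column Y: max payoff to Row = 3
Column Z: max payoff to Row = 6
Minimum is -1, achieved by column X.
Minimax strategy: X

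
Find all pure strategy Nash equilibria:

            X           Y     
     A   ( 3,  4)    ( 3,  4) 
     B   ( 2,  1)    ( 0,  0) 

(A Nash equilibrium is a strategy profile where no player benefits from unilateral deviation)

Nash equilibrium: (A, X), (A, Y)

Work:
Best responses:
  P1 vs X: payoffs [3, 2] → best response A (payoff 3)
  P1 vs Y: payoffs [3, 0] → best response A (payoff 3)
  P2 vs A: payoffs [4, 4] → best response X/Y (payoff 4)
  P2 vs B: payoffs [1, 0] → best response X (payoff 1)
Mutual best responses: (A,X), (A,Y) → Nash equilibria.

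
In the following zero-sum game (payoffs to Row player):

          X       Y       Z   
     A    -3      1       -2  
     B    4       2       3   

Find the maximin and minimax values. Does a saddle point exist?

Maximin = 2, Minimax = 2, Saddle: True

Work:
Row minimums: [-3, 2] → maximin = 2
Column maximums: [4, 2, 3] → minimax = 2
Saddle point exists! Game value = 2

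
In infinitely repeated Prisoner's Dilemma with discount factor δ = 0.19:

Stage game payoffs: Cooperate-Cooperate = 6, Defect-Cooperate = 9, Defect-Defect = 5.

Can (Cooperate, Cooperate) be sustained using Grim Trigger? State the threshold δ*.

δ* = 0.75; since δ = 0.19 < 0.75, cooperation cannot be sustained

Work:
For Grim Trigger:
Cooperate forever: 6/(1-δ)
Defect then punished: 9 + 5·δ/(1-δ)
Need: 6/(1-δ) ≥ 9 + 5·δ/(1-δ)
Solving: δ ≥ (T-R)/(T-P) = (9-6)/(9-5) = 0.75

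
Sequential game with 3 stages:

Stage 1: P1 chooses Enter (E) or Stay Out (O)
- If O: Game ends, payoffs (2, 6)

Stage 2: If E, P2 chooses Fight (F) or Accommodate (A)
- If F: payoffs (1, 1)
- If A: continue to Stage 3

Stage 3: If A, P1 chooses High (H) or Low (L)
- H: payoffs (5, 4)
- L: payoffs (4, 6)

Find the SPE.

SPE: (E, A, H); Outcome (5, 4)

Work:
Stage 3: P1 chooses H (5 vs 4)
Stage 2: P2: F->1, A->4 (anticipating H). Choose A
Stage 1: P1: O->2, E->5 (anticipating A, H). Choose E
SPE path: E -> A -> H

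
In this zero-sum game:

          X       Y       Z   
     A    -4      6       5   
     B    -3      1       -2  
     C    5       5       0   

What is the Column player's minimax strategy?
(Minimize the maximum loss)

Column should play X or Z (all achieve the minimum), value = 5

Work:
Column player minimizes Row's maximum payoff:
Column X: max payoff to Row = 5
Column Y: max payoff to Row = 6
Column Z: max payoff to Row = 5
Minimum is 5, achieved by columns X, Z (tied).
Each of X or Z is a minimax strategy.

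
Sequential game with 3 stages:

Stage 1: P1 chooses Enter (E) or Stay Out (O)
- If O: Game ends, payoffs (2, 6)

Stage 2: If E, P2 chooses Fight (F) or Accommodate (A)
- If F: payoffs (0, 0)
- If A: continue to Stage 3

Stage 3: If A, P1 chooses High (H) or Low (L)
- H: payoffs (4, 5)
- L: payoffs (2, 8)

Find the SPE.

SPE: (E, A, H); Outcome (4, 5)

Work:
Stage 3: P1 chooses H (4 vs 2)
Stage 2: P2: F->0, A->5 (anticipating H). Choose A
Stage 1: P1: O->2, E->4 (anticipating A, H). Choose E
SPE path: E -> A -> H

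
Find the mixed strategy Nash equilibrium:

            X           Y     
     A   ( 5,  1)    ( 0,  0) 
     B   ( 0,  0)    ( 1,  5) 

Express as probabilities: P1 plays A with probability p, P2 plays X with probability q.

p = 0.8333, q = 0.1667

Work:
Find probabilities that make opponent indifferent:
P2 chooses q to make P1 indifferent between A and B
P1 chooses p to make P2 indifferent between X and Y
Mixed NE: P1 plays (A: 0.8333, B: 0.1667), P2 plays (X: 0.1667, Y: 0.8333)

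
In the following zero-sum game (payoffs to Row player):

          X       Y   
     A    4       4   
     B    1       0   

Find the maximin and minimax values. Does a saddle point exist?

Maximin = 4, Minimax = 4, Saddle: True

Work:
Row minimums: [4, 0] → maximin = 4
Column maximums: [4, 4] → minimax = 4
Saddle point exists! Game value = 4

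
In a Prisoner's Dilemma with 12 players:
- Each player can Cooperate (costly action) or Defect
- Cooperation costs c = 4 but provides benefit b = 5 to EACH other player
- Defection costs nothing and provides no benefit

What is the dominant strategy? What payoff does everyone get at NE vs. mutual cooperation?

Dominant: Defect; NE payoff = 0; Coop payoff = 51

Work:
Defect dominates (saves cost c = 4, benefit to others is external)
NE: All defect → everyone gets 0
If all cooperate: each receives (11)×5 - 4 = 51
Social dilemma: 51 > 0 but NE gives 0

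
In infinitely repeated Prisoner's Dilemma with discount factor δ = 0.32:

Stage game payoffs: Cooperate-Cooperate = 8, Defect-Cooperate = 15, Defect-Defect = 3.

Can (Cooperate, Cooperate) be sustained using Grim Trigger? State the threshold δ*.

δ* = 0.5833; since δ = 0.32 < 0.5833, cooperation cannot be sustained

Work:
For Grim Trigger:
Cooperate forever: 8/(1-δ)
Defect then punished: 15 + 3·δ/(1-δ)
Need: 8/(1-δ) ≥ 15 + 3·δ/(1-δ)
Solving: δ ≥ (T-R)/(T-P) = (15-8)/(15-3) = 0.5833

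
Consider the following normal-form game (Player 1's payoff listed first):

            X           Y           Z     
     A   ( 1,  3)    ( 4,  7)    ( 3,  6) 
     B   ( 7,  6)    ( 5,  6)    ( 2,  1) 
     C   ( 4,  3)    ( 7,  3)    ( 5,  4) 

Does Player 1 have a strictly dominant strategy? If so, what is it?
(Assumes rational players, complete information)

No strictly dominant strategy exists for Player 1

Work:
A strategy strictly dominates another if it gives a strictly higher payoff against every opponent action. Compare each pair of P1's strategies column-by-column:
  A vs B: [1 vs 7, 4 vs 5, 3 vs 2] → A does not strictly dominate B (column X: 1 ≤ 7)
  A vs C: [1 vs 4, 4 vs 7, 3 vs 5] → A does not strictly dominate C (column X: 1 ≤ 4)
  B vs A: [7 vs 1, 5 vs 4, 2 vs 3] → B does not strictly dominate A (column Z: 2 ≤ 3)
  B vs C: [7 vs 4, 5 vs 7, 2 vs 5] → B does not strictly dominate C (column Y: 5 ≤ 7)
  C vs A: [4 vs 1, 7 vs 4, 5 vs 3] → C strictly dominates A
  C vs B: [4 vs 7, 7 vs 5, 5 vs 2] → C does not strictly dominate B (column X: 4 ≤ 7)
No single strategy strictly dominates all others → no strictly dominant strategy.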